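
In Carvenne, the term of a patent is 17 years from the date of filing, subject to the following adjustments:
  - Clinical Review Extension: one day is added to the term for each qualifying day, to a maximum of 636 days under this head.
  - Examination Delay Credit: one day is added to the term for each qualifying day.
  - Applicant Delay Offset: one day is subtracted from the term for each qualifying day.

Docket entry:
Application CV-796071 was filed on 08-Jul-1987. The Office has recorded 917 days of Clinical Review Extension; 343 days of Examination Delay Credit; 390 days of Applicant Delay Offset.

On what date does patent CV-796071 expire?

February 17, 2006

Base term: filing date + 17 years → 8 July 2004.
Clinical Review Extension: 917 days claimed exceeds the 636-day cap, so +636 days → 5 April 2006.
Examination Delay Credit: +343 days → 14 March 2007.
Applicant Delay Offset: −390 days → 17 February 2006.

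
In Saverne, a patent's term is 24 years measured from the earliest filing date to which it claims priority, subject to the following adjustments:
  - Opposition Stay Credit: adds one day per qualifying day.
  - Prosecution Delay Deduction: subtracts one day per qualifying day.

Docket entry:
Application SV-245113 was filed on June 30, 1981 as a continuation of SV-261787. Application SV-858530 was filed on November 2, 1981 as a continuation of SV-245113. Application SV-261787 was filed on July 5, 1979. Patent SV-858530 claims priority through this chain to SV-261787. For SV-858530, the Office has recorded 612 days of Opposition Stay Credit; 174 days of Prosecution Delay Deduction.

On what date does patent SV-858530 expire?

September 15, 2004

Earliest priority filing: 5 July 1979.
Base term: 5 July 1979 + 24 years → 5 July 2003.
Opposition Stay Credit: +612 days → 8 March 2005.
Prosecution Delay Deduction: −174 days → 15 September 2004.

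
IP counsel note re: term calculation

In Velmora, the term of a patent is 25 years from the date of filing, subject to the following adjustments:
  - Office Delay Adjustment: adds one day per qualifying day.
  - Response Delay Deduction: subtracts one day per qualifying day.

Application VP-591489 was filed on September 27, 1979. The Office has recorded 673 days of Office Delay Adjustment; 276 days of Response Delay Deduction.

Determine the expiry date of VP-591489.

October 29, 2005

Base term: filing date + 25 years → 27 September 2004.
Office Delay Adjustment: +673 days → 1 August 2006.
Response Delay Deduction: −276 days → 29 October 2005.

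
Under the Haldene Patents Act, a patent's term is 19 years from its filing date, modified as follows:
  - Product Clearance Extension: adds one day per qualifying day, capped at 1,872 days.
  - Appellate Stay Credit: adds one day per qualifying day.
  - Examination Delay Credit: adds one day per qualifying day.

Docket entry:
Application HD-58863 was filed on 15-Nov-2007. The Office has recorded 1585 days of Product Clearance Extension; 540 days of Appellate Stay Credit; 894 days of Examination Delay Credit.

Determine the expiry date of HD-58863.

February 20, 2035

Base term: filing date + 19 years → 15 November 2026.
Product Clearance Extension: 1585 days (within the 1872-day cap) → +1585 days → 19 March 2031.
Appellate Stay Credit: +540 days → 9 September 2032.
Examination Delay Credit: +894 days → 20 February 2035.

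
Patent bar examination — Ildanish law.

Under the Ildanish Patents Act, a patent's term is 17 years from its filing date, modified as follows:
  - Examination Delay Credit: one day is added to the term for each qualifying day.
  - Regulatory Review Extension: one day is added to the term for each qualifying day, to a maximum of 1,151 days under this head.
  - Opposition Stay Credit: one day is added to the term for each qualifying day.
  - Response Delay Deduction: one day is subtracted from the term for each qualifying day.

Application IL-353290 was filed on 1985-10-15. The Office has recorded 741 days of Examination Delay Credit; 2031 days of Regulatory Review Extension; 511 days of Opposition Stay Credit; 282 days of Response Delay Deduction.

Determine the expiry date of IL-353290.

August 5, 2008

Base term: filing date + 17 years → 15 October 2002.
Examination Delay Credit: +741 days → 25 October 2004.
Regulatory Review Extension: 2031 days claimed exceeds the 1151-day cap, so +1151 days → 20 December 2007.
Opposition Stay Credit: +511 days → 14 May 2009.
Response Delay Deduction: −282 days → 5 August 2008.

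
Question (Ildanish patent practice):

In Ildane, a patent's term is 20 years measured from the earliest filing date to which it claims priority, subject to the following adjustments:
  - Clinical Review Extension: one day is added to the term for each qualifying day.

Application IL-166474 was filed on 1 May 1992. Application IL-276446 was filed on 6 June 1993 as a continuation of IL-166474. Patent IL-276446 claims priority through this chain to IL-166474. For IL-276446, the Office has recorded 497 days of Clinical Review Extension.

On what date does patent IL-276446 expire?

Earliest priority filing: 1 May 1992.
Base term: 1 May 1992 + 20 years → 1 May 2012.
Clinical Review Extension: +497 days → 10 September 2013.

2013-09-10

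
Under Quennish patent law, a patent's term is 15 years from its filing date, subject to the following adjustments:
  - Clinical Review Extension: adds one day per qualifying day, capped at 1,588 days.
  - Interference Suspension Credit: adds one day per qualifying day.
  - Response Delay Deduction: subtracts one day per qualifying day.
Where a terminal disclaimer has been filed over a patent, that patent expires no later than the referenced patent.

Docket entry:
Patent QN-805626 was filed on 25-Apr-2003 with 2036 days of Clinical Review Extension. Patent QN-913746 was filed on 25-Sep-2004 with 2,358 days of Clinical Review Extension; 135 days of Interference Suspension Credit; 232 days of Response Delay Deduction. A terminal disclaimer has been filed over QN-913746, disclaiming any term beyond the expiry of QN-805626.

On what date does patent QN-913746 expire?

Natural term of QN-913746:
  Base: filing + 15 years → 25 September 2019.
  Clinical Review Extension: 2358 days claimed exceeds the 1588-day cap, so +1588 days → 30 January 2024.
  Interference Suspension Credit: +135 days → 13 June 2024.
  Response Delay Deduction: −232 days → 25 October 2023.
Expiry of referenced patent QN-805626:
  Base: filing + 15 years → 25 April 2018.
  Clinical Review Extension: 2036 days claimed exceeds the 1588-day cap, so +1588 days → 30 August 2022.
Terminal disclaimer: QN-913746 expires on the earlier of 25 October 2023 and 30 August 2022.

2022-08-30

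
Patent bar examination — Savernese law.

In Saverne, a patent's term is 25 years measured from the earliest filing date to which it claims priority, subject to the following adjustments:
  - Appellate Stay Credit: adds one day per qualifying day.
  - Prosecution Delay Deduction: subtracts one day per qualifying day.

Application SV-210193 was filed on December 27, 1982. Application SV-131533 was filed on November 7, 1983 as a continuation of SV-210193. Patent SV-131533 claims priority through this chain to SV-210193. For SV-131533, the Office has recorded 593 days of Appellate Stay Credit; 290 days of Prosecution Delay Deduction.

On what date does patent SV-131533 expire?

October 25, 2008

Earliest priority filing: 27 December 1982.
Base term: 27 December 1982 + 25 years → 27 December 2007.
Appellate Stay Credit: +593 days → 11 August 2009.
Prosecution Delay Deduction: −290 days → 25 October 2008.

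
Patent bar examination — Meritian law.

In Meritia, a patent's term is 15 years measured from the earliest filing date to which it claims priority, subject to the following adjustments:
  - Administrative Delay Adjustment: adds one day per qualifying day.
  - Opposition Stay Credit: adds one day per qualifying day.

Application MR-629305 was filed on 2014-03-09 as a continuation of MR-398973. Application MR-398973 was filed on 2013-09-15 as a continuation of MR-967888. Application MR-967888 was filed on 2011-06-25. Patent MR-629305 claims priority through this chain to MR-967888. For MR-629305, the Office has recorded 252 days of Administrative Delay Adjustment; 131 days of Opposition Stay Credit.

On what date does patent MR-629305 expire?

Earliest priority filing: 25 June 2011.
Base term: 25 June 2011 + 15 years → 25 June 2026.
Administrative Delay Adjustment: +252 days → 4 March 2027.
Opposition Stay Credit: +131 days → 13 July 2027.

July 13, 2027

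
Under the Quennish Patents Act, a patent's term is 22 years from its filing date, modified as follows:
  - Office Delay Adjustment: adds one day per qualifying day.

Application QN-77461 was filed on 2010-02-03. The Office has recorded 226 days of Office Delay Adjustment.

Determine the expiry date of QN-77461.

September 16, 2032

Base term: filing date + 22 years → 3 February 2032.
Office Delay Adjustment: +226 days → 16 September 2032.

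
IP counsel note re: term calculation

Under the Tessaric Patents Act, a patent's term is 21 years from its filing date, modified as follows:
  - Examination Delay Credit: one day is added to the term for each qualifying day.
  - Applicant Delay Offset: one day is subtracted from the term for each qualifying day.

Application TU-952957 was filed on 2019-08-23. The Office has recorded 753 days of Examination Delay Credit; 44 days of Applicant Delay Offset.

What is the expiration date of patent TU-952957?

Base term: filing date + 21 years → 23 August 2040.
Examination Delay Credit: +753 days → 15 September 2042.
Applicant Delay Offset: −44 days → 2 August 2042.

August 2, 2042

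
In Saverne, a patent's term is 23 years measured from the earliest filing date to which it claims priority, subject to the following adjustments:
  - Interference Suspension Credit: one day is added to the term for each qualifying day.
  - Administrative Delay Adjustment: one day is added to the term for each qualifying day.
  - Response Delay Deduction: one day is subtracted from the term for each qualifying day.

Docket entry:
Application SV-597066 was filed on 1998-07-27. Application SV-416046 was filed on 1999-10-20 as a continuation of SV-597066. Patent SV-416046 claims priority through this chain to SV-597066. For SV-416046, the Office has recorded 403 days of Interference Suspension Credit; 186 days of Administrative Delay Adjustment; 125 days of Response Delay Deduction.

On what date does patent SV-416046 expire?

November 3, 2022

Earliest priority filing: 27 July 1998.
Base term: 27 July 1998 + 23 years → 27 July 2021.
Interference Suspension Credit: +403 days → 3 September 2022.
Administrative Delay Adjustment: +186 days → 8 March 2023.
Response Delay Deduction: −125 days → 3 November 2022.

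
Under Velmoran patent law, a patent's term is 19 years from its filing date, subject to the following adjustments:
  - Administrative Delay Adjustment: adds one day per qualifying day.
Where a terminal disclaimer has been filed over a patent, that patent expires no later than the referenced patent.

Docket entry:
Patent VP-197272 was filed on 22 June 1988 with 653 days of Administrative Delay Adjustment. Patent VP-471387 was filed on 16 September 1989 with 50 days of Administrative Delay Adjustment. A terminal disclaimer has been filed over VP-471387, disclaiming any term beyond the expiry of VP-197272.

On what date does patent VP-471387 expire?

2008-11-05

Natural term of VP-471387:
  Base: filing + 19 years → 16 September 2008.
  Administrative Delay Adjustment: +50 days → 5 November 2008.
Expiry of referenced patent VP-197272:
  Base: filing + 19 years → 22 June 2007.
  Administrative Delay Adjustment: +653 days → 5 April 2009.
Terminal disclaimer: VP-471387 expires on the earlier of 5 November 2008 and 5 April 2009.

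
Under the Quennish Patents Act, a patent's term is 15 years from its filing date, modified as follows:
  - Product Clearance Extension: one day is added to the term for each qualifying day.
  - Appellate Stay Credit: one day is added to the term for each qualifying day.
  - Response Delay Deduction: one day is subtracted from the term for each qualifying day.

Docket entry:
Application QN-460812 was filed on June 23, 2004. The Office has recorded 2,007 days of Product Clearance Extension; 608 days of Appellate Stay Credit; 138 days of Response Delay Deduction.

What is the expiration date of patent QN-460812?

April 4, 2026

Base term: filing date + 15 years → 23 June 2019.
Product Clearance Extension: +2007 days → 20 December 2024.
Appellate Stay Credit: +608 days → 20 August 2026.
Response Delay Deduction: −138 days → 4 April 2026.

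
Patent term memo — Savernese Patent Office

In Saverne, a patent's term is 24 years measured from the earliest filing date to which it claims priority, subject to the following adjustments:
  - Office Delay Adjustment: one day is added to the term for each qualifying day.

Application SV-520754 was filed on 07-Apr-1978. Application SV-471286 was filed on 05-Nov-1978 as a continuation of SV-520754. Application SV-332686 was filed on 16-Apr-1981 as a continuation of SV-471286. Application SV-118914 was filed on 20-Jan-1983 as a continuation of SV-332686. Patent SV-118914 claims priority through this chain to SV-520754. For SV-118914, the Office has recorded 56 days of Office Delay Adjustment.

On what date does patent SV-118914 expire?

Earliest priority filing: 7 April 1978.
Base term: 7 April 1978 + 24 years → 7 April 2002.
Office Delay Adjustment: +56 days → 2 June 2002.

June 2, 2002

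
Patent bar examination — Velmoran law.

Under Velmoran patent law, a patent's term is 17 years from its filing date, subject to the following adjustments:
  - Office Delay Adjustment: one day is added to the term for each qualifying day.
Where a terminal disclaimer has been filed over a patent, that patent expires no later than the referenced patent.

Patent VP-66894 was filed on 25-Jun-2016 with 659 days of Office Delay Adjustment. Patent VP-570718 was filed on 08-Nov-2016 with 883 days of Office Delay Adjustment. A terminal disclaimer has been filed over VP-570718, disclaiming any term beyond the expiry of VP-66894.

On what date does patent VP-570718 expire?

Natural term of VP-570718:
  Base: filing + 17 years → 8 November 2033.
  Office Delay Adjustment: +883 days → 9 April 2036.
Expiry of referenced patent VP-66894:
  Base: filing + 17 years → 25 June 2033.
  Office Delay Adjustment: +659 days → 15 April 2035.
Terminal disclaimer: VP-570718 expires on the earlier of 9 April 2036 and 15 April 2035.

April 15, 2035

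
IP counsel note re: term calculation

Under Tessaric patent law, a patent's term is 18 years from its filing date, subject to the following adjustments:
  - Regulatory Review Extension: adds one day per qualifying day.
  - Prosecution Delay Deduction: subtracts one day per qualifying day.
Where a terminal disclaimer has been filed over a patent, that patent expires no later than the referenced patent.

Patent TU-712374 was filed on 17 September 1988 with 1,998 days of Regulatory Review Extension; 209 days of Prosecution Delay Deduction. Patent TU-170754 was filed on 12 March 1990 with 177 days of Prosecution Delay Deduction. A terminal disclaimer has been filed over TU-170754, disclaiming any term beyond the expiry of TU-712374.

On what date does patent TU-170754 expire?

2007-09-17

Natural term of TU-170754:
  Base: filing + 18 years → 12 March 2008.
  Prosecution Delay Deduction: −177 days → 17 September 2007.
Expiry of referenced patent TU-712374:
  Base: filing + 18 years → 17 September 2006.
  Regulatory Review Extension: +1998 days → 7 March 2012.
  Prosecution Delay Deduction: −209 days → 11 August 2011.
Terminal disclaimer: TU-170754 expires on the earlier of 17 September 2007 and 11 August 2011.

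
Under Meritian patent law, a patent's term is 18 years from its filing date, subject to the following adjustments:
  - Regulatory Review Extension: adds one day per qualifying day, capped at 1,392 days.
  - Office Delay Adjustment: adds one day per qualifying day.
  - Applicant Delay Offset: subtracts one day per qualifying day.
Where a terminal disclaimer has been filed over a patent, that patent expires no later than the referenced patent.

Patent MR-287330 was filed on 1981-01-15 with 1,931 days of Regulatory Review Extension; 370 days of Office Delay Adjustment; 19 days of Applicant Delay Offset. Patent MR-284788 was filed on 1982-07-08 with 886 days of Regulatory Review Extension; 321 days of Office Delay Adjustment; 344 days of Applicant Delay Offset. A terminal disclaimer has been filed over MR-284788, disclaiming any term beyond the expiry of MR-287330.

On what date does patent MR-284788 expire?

Natural term of MR-284788:
  Base: filing + 18 years → 8 July 2000.
  Regulatory Review Extension: 886 days (within the 1392-day cap) → +886 days → 11 December 2002.
  Office Delay Adjustment: +321 days → 28 October 2003.
  Applicant Delay Offset: −344 days → 18 November 2002.
Expiry of referenced patent MR-287330:
  Base: filing + 18 years → 15 January 1999.
  Regulatory Review Extension: 1931 days claimed exceeds the 1392-day cap, so +1392 days → 7 November 2002.
  Office Delay Adjustment: +370 days → 12 November 2003.
  Applicant Delay Offset: −19 days → 24 October 2003.
Terminal disclaimer: MR-284788 expires on the earlier of 18 November 2002 and 24 October 2003.

2002-11-18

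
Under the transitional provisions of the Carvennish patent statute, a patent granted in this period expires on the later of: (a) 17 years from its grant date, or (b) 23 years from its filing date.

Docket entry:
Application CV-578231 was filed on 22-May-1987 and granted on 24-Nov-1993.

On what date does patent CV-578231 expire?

(a) grant + 17 years → 24 November 2010.
(b) filing + 23 years → 22 May 2010.
Later of the two: 24 November 2010.

2010-11-24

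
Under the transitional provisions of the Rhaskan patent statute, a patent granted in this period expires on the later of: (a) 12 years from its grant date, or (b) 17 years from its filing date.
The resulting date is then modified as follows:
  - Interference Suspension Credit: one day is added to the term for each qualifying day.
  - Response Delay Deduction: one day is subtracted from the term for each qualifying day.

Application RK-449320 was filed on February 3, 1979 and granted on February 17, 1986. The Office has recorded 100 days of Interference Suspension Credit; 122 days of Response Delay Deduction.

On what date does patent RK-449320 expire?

January 26, 1998

(a) grant + 12 years → 17 February 1998.
(b) filing + 17 years → 3 February 1996.
Later of the two: 17 February 1998.
Interference Suspension Credit: +100 days → 28 May 1998.
Response Delay Deduction: −122 days → 26 January 1998.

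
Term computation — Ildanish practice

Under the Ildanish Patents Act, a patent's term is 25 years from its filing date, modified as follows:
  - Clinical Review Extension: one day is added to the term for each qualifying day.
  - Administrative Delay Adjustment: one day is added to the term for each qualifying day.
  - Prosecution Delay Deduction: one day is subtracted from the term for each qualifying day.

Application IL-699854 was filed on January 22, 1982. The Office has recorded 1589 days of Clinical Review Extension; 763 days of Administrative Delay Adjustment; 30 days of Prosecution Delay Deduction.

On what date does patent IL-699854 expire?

Base term: filing date + 25 years → 22 January 2007.
Clinical Review Extension: +1589 days → 30 May 2011.
Administrative Delay Adjustment: +763 days → 1 July 2013.
Prosecution Delay Deduction: −30 days → 1 June 2013.

2013-06-01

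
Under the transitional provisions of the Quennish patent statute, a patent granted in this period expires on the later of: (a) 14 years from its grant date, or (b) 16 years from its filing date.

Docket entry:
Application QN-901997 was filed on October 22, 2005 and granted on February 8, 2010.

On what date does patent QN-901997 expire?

2024-02-08

(a) grant + 14 years → 8 February 2024.
(b) filing + 16 years → 22 October 2021.
Later of the two: 8 February 2024.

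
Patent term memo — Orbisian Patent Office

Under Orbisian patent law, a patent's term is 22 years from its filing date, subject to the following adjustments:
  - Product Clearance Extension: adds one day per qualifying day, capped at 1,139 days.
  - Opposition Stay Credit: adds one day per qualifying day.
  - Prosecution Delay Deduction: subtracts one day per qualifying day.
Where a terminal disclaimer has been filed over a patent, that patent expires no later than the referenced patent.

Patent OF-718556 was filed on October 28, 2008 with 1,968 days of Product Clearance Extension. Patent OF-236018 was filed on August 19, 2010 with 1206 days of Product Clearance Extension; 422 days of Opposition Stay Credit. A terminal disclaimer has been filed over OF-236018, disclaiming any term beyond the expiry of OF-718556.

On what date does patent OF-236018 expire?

December 10, 2033

Natural term of OF-236018:
  Base: filing + 22 years → 19 August 2032.
  Product Clearance Extension: 1206 days claimed exceeds the 1139-day cap, so +1139 days → 2 October 2035.
  Opposition Stay Credit: +422 days → 27 November 2036.
Expiry of referenced patent OF-718556:
  Base: filing + 22 years → 28 October 2030.
  Product Clearance Extension: 1968 days claimed exceeds the 1139-day cap, so +1139 days → 10 December 2033.
Terminal disclaimer: OF-236018 expires on the earlier of 27 November 2036 and 10 December 2033.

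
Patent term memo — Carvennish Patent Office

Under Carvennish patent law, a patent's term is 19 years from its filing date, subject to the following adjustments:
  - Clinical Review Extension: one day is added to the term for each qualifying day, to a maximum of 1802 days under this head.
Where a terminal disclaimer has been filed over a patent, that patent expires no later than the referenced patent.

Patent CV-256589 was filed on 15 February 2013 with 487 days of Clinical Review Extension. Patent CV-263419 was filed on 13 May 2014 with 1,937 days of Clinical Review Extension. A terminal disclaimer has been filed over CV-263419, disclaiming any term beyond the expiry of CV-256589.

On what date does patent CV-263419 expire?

Natural term of CV-263419:
  Base: filing + 19 years → 13 May 2033.
  Clinical Review Extension: 1937 days claimed exceeds the 1802-day cap, so +1802 days → 19 April 2038.
Expiry of referenced patent CV-256589:
  Base: filing + 19 years → 15 February 2032.
  Clinical Review Extension: 487 days (within the 1802-day cap) → +487 days → 16 June 2033.
Terminal disclaimer: CV-263419 expires on the earlier of 19 April 2038 and 16 June 2033.

June 16, 2033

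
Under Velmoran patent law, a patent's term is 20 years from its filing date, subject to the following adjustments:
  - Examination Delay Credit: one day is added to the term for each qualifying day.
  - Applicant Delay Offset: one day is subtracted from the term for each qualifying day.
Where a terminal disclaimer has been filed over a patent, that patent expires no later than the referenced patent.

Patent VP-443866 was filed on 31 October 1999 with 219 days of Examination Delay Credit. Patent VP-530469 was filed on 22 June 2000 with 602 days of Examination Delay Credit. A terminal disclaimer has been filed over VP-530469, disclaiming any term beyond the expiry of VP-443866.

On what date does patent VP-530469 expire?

June 6, 2020

Natural term of VP-530469:
  Base: filing + 20 years → 22 June 2020.
  Examination Delay Credit: +602 days → 14 February 2022.
Expiry of referenced patent VP-443866:
  Base: filing + 20 years → 31 October 2019.
  Examination Delay Credit: +219 days → 6 June 2020.
Terminal disclaimer: VP-530469 expires on the earlier of 14 February 2022 and 6 June 2020.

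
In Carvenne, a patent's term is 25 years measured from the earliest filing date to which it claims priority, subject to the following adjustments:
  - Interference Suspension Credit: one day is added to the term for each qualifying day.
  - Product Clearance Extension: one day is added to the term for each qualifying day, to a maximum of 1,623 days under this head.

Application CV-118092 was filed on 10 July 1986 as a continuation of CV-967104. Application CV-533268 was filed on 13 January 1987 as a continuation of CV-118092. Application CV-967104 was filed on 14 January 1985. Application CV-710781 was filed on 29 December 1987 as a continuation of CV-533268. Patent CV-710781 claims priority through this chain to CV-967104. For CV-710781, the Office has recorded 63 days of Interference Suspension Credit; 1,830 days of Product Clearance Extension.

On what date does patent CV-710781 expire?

Earliest priority filing: 14 January 1985.
Base term: 14 January 1985 + 25 years → 14 January 2010.
Interference Suspension Credit: +63 days → 18 March 2010.
Product Clearance Extension: 1830 days claimed exceeds the 1623-day cap, so +1623 days → 27 August 2014.

August 27, 2014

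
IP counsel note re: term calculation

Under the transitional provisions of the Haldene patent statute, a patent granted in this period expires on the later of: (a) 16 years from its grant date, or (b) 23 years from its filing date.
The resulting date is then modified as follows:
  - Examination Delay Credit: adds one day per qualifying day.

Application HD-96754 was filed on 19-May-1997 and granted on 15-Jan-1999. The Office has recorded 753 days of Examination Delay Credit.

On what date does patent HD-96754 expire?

(a) grant + 16 years → 15 January 2015.
(b) filing + 23 years → 19 May 2020.
Later of the two: 19 May 2020.
Examination Delay Credit: +753 days → 11 June 2022.

June 11, 2022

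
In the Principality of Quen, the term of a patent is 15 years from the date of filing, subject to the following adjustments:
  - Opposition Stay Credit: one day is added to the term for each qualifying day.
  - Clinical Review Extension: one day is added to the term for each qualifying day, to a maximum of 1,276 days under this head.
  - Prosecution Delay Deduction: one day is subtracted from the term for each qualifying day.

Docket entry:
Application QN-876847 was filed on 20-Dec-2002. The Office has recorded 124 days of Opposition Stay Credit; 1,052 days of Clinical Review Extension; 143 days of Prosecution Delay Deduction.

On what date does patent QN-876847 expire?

Base term: filing date + 15 years → 20 December 2017.
Opposition Stay Credit: +124 days → 23 April 2018.
Clinical Review Extension: 1052 days (within the 1276-day cap) → +1052 days → 10 March 2021.
Prosecution Delay Deduction: −143 days → 18 October 2020.

October 18, 2020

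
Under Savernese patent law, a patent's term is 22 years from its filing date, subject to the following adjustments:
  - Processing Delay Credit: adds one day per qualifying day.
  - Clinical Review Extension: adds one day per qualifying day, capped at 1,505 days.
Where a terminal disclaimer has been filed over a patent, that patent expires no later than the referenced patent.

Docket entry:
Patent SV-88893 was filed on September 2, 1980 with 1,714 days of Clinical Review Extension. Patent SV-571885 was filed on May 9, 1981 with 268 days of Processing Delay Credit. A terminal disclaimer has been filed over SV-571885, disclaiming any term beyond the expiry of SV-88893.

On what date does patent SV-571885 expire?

February 1, 2004

Natural term of SV-571885:
  Base: filing + 22 years → 9 May 2003.
  Processing Delay Credit: +268 days → 1 February 2004.
Expiry of referenced patent SV-88893:
  Base: filing + 22 years → 2 September 2002.
  Clinical Review Extension: 1714 days claimed exceeds the 1505-day cap, so +1505 days → 16 October 2006.
Terminal disclaimer: SV-571885 expires on the earlier of 1 February 2004 and 16 October 2006.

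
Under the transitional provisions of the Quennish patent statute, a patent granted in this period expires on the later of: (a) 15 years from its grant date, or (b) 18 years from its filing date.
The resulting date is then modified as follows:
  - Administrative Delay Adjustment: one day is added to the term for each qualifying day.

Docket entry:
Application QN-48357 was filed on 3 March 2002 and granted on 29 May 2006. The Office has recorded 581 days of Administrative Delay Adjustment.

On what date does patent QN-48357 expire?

December 31, 2022

(a) grant + 15 years → 29 May 2021.
(b) filing + 18 years → 3 March 2020.
Later of the two: 29 May 2021.
Administrative Delay Adjustment: +581 days → 31 December 2022.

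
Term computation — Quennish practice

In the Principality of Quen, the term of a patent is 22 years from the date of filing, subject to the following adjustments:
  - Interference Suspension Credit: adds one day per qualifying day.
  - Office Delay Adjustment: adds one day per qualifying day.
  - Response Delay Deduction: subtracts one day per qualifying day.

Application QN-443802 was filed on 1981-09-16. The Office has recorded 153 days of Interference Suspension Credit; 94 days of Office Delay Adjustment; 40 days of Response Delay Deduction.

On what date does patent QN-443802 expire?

April 10, 2004

Base term: filing date + 22 years → 16 September 2003.
Interference Suspension Credit: +153 days → 16 February 2004.
Office Delay Adjustment: +94 days → 20 May 2004.
Response Delay Deduction: −40 days → 10 April 2004.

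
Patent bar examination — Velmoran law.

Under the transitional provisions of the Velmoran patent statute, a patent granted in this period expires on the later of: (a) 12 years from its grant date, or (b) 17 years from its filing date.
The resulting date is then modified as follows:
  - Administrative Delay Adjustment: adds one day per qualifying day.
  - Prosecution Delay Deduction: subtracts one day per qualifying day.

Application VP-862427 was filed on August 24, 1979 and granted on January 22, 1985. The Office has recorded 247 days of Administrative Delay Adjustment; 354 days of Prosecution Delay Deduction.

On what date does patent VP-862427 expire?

1996-10-07

(a) grant + 12 years → 22 January 1997.
(b) filing + 17 years → 24 August 1996.
Later of the two: 22 January 1997.
Administrative Delay Adjustment: +247 days → 26 September 1997.
Prosecution Delay Deduction: −354 days → 7 October 1996.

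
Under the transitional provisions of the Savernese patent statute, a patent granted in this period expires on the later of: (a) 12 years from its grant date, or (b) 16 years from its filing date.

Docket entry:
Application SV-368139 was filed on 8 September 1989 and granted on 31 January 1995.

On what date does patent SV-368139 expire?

(a) grant + 12 years → 31 January 2007.
(b) filing + 16 years → 8 September 2005.
Later of the two: 31 January 2007.

2007-01-31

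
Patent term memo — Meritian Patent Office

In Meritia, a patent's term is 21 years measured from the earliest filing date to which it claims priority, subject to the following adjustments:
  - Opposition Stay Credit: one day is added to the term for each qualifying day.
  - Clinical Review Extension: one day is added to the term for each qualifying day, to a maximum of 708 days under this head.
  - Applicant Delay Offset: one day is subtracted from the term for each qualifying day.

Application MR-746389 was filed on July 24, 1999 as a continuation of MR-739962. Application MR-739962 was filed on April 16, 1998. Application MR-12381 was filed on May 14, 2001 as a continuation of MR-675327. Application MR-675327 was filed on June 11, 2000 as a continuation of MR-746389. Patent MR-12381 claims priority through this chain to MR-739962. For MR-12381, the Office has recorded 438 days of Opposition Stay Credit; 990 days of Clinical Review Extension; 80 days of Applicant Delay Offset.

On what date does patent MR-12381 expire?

Earliest priority filing: 16 April 1998.
Base term: 16 April 1998 + 21 years → 16 April 2019.
Opposition Stay Credit: +438 days → 27 June 2020.
Clinical Review Extension: 990 days claimed exceeds the 708-day cap, so +708 days → 5 June 2022.
Applicant Delay Offset: −80 days → 17 March 2022.

March 17, 2022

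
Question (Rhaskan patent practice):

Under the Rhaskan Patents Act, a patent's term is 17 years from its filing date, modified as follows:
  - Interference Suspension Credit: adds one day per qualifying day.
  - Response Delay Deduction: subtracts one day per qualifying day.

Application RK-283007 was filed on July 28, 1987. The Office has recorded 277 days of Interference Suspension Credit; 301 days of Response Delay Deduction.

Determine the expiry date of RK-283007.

July 4, 2004

Base term: filing date + 17 years → 28 July 2004.
Interference Suspension Credit: +277 days → 1 May 2005.
Response Delay Deduction: −301 days → 4 July 2004.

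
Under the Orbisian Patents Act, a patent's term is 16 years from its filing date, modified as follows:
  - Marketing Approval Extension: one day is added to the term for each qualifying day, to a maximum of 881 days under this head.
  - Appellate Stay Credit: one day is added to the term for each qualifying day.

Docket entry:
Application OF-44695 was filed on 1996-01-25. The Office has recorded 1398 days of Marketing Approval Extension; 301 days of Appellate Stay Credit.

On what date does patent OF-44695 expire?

Base term: filing date + 16 years → 25 January 2012.
Marketing Approval Extension: 1398 days claimed exceeds the 881-day cap, so +881 days → 24 June 2014.
Appellate Stay Credit: +301 days → 21 April 2015.

2015-04-21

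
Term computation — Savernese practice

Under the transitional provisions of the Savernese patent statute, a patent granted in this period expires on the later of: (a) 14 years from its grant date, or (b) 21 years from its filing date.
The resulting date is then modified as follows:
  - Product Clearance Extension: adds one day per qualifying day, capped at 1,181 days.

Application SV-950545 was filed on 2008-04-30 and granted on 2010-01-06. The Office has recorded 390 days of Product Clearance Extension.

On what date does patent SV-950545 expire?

(a) grant + 14 years → 6 January 2024.
(b) filing + 21 years → 30 April 2029.
Later of the two: 30 April 2029.
Product Clearance Extension: 390 days (within the 1181-day cap) → +390 days → 25 May 2030.

2030-05-25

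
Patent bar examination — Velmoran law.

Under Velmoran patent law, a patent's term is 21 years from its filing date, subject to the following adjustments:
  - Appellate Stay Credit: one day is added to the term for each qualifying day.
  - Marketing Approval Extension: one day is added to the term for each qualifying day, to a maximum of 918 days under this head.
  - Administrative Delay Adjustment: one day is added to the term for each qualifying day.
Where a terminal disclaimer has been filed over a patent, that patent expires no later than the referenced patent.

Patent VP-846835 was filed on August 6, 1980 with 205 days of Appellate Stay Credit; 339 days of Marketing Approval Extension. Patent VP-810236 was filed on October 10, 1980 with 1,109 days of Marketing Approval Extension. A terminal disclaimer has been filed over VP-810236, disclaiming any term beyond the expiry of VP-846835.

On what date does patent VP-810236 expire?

Natural term of VP-810236:
  Base: filing + 21 years → 10 October 2001.
  Marketing Approval Extension: 1109 days claimed exceeds the 918-day cap, so +918 days → 15 April 2004.
Expiry of referenced patent VP-846835:
  Base: filing + 21 years → 6 August 2001.
  Appellate Stay Credit: +205 days → 27 February 2002.
  Marketing Approval Extension: 339 days (within the 918-day cap) → +339 days → 1 February 2003.
Terminal disclaimer: VP-810236 expires on the earlier of 15 April 2004 and 1 February 2003.

February 1, 2003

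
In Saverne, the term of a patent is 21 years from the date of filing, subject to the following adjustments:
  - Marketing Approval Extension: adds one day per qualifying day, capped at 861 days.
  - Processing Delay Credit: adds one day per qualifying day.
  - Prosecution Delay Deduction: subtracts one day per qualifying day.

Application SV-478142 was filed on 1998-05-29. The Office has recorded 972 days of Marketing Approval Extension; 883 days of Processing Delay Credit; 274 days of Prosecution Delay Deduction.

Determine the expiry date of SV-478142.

June 7, 2023

Base term: filing date + 21 years → 29 May 2019.
Marketing Approval Extension: 972 days claimed exceeds the 861-day cap, so +861 days → 6 October 2021.
Processing Delay Credit: +883 days → 7 March 2024.
Prosecution Delay Deduction: −274 days → 7 June 2023.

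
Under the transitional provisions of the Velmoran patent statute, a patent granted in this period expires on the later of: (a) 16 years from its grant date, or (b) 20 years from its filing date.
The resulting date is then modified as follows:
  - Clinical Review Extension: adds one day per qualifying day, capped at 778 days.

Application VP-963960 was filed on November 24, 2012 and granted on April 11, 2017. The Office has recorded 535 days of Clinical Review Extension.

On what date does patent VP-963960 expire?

(a) grant + 16 years → 11 April 2033.
(b) filing + 20 years → 24 November 2032.
Later of the two: 11 April 2033.
Clinical Review Extension: 535 days (within the 778-day cap) → +535 days → 28 September 2034.

2034-09-28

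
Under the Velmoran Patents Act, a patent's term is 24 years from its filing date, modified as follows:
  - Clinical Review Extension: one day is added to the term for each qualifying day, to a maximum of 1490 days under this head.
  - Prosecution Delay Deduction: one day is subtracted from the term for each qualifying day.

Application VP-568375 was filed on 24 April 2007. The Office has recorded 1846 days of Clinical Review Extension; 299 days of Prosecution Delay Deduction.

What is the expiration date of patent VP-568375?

July 28, 2034

Base term: filing date + 24 years → 24 April 2031.
Clinical Review Extension: 1846 days claimed exceeds the 1490-day cap, so +1490 days → 23 May 2035.
Prosecution Delay Deduction: −299 days → 28 July 2034.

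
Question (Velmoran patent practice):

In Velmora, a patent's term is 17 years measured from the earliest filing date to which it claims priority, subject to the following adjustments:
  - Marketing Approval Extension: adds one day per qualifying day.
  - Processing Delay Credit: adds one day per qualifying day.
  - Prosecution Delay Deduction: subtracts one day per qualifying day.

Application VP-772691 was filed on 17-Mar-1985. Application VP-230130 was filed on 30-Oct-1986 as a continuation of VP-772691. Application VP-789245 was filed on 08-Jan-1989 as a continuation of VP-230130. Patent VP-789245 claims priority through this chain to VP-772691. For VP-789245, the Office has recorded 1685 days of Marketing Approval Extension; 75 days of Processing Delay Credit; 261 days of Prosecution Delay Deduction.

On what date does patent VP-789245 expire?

April 24, 2006

Earliest priority filing: 17 March 1985.
Base term: 17 March 1985 + 17 years → 17 March 2002.
Marketing Approval Extension: +1685 days → 27 October 2006.
Processing Delay Credit: +75 days → 10 January 2007.
Prosecution Delay Deduction: −261 days → 24 April 2006.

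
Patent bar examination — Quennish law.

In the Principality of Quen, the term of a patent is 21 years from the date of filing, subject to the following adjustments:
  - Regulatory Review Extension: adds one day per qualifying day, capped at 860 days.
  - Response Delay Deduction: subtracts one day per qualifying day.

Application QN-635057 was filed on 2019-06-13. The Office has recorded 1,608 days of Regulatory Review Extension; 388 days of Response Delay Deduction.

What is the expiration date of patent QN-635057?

Base term: filing date + 21 years → 13 June 2040.
Regulatory Review Extension: 1608 days claimed exceeds the 860-day cap, so +860 days → 21 October 2042.
Response Delay Deduction: −388 days → 28 September 2041.

September 28, 2041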